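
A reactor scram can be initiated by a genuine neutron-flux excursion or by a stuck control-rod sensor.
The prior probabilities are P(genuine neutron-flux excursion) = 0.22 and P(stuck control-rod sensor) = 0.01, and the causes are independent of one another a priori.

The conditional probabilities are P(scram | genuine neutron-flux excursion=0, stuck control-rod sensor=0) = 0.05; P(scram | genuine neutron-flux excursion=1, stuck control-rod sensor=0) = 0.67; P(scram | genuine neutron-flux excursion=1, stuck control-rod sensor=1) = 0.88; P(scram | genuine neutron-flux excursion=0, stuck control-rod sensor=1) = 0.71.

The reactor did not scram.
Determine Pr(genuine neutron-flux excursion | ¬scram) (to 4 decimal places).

Pr(genuine neutron-flux excursion | ¬scram) ≈ 0.0893

Numerator (weight on configurations with genuine neutron-flux excursion): 0.071874 + 0.000264 = 0.072138
Normalizer over all consistent configurations: 0.95·0.78·0.99 + 0.29·0.78·0.01 + 0.33·0.22·0.99 + 0.12·0.22·0.01 = 0.807990
Posterior = 0.072138 / 0.807990 ≈ 0.0893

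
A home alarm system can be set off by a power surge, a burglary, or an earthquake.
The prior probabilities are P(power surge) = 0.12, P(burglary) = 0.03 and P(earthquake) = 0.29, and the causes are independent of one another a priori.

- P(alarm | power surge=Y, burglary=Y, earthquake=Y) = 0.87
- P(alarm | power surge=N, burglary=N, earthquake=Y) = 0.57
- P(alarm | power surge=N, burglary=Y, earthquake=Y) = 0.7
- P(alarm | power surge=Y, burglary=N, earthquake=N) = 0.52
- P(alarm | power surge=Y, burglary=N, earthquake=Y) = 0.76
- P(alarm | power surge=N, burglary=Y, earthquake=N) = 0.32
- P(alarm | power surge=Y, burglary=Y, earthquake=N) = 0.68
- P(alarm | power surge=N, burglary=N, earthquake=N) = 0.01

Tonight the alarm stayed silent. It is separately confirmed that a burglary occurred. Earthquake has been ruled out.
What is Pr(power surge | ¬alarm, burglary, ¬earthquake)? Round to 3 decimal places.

P(¬alarm | burglary, ¬earthquake) = 0.68·0.88 + 0.32·0.12 = 0.598400 + 0.038400 = 0.636800
The power surge-present share is 0.32·0.12 = 0.038400.
P(power surge | ¬alarm, burglary, ¬earthquake) = 0.038400 / 0.636800 ≈ 0.060

Pr(power surge | ¬alarm, burglary, ¬earthquake) ≈ 0.060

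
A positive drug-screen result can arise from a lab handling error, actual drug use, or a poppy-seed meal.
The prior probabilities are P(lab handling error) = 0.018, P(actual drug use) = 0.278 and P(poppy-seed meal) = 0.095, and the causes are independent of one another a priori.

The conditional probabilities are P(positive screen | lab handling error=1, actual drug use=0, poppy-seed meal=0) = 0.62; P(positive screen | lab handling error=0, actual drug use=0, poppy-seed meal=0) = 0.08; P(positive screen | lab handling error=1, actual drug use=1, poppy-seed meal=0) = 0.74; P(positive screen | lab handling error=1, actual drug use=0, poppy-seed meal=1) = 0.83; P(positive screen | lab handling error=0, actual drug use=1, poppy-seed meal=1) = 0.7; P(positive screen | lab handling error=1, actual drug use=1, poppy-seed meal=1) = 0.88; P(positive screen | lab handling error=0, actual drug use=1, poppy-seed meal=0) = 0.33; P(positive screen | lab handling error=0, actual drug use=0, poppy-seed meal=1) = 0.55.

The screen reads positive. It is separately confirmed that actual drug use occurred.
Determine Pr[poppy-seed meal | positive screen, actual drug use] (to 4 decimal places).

P(positive screen | actual drug use) = 0.33·0.982·0.905 + 0.7·0.982·0.095 + 0.74·0.018·0.905 + 0.88·0.018·0.095 = 0.293274 + 0.065303 + 0.012055 + 0.001505 = 0.372137
Of this, 0.066808 comes from 0.065303 + 0.001505 (the poppy-seed meal=true cases).
P(poppy-seed meal | positive screen, actual drug use) = 0.066808 / 0.372137 ≈ 0.1795

Pr[poppy-seed meal | positive screen, actual drug use] ≈ 0.1795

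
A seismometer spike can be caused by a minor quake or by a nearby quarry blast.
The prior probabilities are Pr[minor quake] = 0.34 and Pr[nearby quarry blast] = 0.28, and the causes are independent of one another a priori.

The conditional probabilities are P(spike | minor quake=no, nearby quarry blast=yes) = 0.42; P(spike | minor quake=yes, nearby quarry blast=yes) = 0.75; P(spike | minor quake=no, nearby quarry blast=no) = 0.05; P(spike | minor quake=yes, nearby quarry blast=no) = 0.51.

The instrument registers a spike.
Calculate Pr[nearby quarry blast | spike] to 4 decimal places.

Numerator (weight on configurations with nearby quarry blast): 0.077616 + 0.071400 = 0.149016
The normalizing constant is 0.05*0.66*0.72 + 0.42*0.66*0.28 + 0.51*0.34*0.72 + 0.75*0.34*0.28 = 0.297624
Posterior = 0.149016 / 0.297624 ≈ 0.5007

Pr[nearby quarry blast | spike] ≈ 0.5007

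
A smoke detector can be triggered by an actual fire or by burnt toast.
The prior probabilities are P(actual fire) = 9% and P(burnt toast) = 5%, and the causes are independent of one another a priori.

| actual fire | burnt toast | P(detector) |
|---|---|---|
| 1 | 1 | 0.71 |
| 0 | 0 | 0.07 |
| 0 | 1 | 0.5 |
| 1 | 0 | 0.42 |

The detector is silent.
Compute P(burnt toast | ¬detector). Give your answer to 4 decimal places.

P(burnt toast | ¬detector) ≈ 0.0274

For the numerator, keep only burnt toast=true terms: 0.022750 + 0.001305 = 0.024055
Normalizer over all consistent configurations: 0.93·0.91·0.95 + 0.5·0.91·0.05 + 0.58·0.09·0.95 + 0.29·0.09·0.05 = 0.877630
P(burnt toast | ¬detector) = 0.024055/0.877630 ≈ 0.0274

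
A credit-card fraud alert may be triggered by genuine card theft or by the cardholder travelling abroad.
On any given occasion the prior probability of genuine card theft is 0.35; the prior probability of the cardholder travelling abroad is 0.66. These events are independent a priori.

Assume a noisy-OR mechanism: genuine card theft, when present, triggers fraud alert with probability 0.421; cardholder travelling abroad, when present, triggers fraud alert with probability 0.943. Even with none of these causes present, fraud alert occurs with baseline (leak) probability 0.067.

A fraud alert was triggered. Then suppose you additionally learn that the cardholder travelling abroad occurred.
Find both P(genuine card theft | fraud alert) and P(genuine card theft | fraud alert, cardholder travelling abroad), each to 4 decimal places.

P(genuine card theft | fraud alert) ≈ 0.3982; P(genuine card theft | fraud alert, cardholder travelling abroad) ≈ 0.3553

Under noisy-OR, P(fraud alert | causes) = 1 − (1−0.067)·∏(1−qᵢ) over the active causes.
By total probability over the 4 (genuine card theft, cardholder travelling abroad) configurations:
  P(fraud alert) = 0.067*0.65*0.34 + 0.946819*0.65*0.66 + 0.459793*0.35*0.34 + 0.969208*0.35*0.66
        = 0.014807 + 0.406185 + 0.054715 + 0.223887 = 0.699594
Configurations with genuine card theft contribute 0.278602, so
  P(genuine card theft | fraud alert) = 0.278602 / 0.699594 ≈ 0.3982

Now also conditioning on cardholder travelling abroad=true:
For the numerator, keep only genuine card theft=true terms: 0.969208·0.35 = 0.339223
The normalizing constant is 0.946819·0.65 + 0.969208·0.35 = 0.954655
P(genuine card theft | fraud alert, cardholder travelling abroad) = 0.339223/0.954655 ≈ 0.3553
Conditioning on cardholder travelling abroad lowers the posterior on genuine card theft: the classic explaining-away effect in a common-effect structure.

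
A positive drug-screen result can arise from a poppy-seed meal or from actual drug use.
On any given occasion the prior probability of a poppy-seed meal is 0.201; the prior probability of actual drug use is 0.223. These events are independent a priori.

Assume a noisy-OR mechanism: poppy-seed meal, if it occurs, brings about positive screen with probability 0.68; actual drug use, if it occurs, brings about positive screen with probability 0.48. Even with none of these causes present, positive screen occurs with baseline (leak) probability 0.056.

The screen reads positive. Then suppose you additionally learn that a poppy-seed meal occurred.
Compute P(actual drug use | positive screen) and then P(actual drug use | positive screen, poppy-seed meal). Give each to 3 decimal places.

Under noisy-OR, P(positive screen | causes) = 1 − (1−0.056)·∏(1−qᵢ) over the active causes.
Enumerate the 4 (poppy-seed meal, actual drug use) configurations and weight by the priors:
  P(positive screen) = 0.056×0.799×0.777 + 0.50912×0.799×0.223 + 0.69792×0.201×0.777 + 0.842918×0.201×0.223
        = 0.034766 + 0.090713 + 0.108999 + 0.037782 = 0.272260
Configurations with actual drug use contribute 0.128495, so
  P(actual drug use | positive screen) = 0.128495 / 0.272260 ≈ 0.472

With the extra evidence:
P(positive screen | poppy-seed meal) = 0.69792·0.777 + 0.842918·0.223 = 0.542284 + 0.187971 = 0.730255
The actual drug use-present share is 0.842918·0.223 = 0.187971.
So P(actual drug use | positive screen, poppy-seed meal) = 0.187971/0.730255 ≈ 0.257.
The drop from 0.472 to 0.257 is the explaining-away (discounting) effect.

P(actual drug use | positive screen) ≈ 0.472; P(actual drug use | positive screen, poppy-seed meal) ≈ 0.257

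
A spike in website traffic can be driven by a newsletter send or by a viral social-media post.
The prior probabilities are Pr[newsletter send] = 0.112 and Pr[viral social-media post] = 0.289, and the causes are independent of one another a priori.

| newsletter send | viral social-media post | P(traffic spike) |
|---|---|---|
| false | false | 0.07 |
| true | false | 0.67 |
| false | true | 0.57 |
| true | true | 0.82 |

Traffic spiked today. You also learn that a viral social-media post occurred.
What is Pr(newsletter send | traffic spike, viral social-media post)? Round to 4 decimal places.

Weight on newsletter send=true, given the evidence: 0.82×0.112 = 0.091840
The normalizing constant is 0.57×0.888 + 0.82×0.112 = 0.598000
P(newsletter send | traffic spike, viral social-media post) = 0.091840/0.598000 ≈ 0.1536

Pr(newsletter send | traffic spike, viral social-media post) ≈ 0.1536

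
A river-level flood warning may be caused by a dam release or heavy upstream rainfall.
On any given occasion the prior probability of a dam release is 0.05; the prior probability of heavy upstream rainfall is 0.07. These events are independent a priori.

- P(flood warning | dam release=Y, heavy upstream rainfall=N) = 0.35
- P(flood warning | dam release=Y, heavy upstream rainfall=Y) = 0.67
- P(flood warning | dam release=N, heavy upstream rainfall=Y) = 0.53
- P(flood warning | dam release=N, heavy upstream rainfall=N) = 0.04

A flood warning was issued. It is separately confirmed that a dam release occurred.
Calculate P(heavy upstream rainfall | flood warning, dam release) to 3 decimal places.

P(flood warning | dam release) = 0.35×0.93 + 0.67×0.07 = 0.325500 + 0.046900 = 0.372400
Restricting to configurations with heavy upstream rainfall present: 0.67×0.07 = 0.046900.
So P(heavy upstream rainfall | flood warning, dam release) = 0.046900/0.372400 ≈ 0.126.

P(heavy upstream rainfall | flood warning, dam release) ≈ 0.126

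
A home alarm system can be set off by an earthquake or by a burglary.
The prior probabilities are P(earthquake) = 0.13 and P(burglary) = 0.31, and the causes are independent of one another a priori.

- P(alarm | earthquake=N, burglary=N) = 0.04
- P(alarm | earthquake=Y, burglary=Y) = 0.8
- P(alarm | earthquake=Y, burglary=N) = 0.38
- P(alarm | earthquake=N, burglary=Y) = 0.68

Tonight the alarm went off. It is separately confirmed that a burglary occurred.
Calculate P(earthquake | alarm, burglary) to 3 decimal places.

P(earthquake | alarm, burglary) ≈ 0.150

Enumerate both values of earthquake and weight by the priors:
  P(alarm | burglary) = 0.68*0.87 + 0.8*0.13
        = 0.591600 + 0.104000 = 0.695600
Keeping only the earthquake-present terms gives 0.104000, so
  P(earthquake | alarm, burglary) = 0.104000 / 0.695600 ≈ 0.150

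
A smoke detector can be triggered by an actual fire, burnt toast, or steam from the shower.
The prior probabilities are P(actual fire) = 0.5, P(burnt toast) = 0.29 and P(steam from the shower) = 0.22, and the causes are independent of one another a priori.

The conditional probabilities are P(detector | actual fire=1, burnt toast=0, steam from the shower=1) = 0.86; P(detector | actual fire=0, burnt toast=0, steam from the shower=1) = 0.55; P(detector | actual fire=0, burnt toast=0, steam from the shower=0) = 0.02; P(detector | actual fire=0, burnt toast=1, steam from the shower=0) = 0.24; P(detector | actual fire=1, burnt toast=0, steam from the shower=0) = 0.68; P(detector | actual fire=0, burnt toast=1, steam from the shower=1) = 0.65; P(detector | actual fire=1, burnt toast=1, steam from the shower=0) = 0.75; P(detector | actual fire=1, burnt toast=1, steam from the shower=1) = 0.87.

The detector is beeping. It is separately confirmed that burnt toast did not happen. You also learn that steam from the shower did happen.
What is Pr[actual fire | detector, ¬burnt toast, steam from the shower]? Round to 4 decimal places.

For the numerator, keep only actual fire=true terms: 0.86*0.5 = 0.430000
Normalizer over all consistent configurations: 0.55*0.5 + 0.86*0.5 = 0.705000
Posterior = 0.430000 / 0.705000 ≈ 0.6099

Pr[actual fire | detector, ¬burnt toast, steam from the shower] ≈ 0.6099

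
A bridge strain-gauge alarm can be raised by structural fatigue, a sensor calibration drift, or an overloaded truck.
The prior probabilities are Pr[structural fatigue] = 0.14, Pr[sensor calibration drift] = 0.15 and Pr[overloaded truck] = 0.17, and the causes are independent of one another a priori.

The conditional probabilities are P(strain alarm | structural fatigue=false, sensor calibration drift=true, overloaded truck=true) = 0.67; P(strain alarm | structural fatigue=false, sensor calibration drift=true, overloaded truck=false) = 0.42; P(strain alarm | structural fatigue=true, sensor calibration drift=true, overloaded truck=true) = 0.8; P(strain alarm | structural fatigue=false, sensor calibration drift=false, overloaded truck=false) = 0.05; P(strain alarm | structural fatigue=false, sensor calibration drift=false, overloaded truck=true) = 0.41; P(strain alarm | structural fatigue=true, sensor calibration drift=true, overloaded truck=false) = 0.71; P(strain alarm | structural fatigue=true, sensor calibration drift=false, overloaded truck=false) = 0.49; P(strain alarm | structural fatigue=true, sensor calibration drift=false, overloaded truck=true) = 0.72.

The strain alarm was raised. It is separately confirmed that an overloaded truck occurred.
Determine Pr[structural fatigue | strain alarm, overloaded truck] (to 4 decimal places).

P(strain alarm | overloaded truck) = 0.41*0.86*0.85 + 0.67*0.86*0.15 + 0.72*0.14*0.85 + 0.8*0.14*0.15 = 0.299710 + 0.086430 + 0.085680 + 0.016800 = 0.488620
Restricting to configurations with structural fatigue present: 0.085680 + 0.016800 = 0.102480.
Hence the posterior is 0.102480/0.488620 ≈ 0.2097.

Pr[structural fatigue | strain alarm, overloaded truck] ≈ 0.2097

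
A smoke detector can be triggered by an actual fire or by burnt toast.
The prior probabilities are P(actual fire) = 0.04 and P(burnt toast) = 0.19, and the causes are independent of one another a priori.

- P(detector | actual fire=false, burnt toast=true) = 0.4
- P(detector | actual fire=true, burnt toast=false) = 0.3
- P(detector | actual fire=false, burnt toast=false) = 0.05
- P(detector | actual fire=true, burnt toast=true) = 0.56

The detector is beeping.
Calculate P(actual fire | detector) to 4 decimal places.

P(actual fire | detector) ≈ 0.1111

Sum P(detector|·) weighted by the priors over the 4 (actual fire, burnt toast) configurations:
  P(detector) = 0.05*0.96*0.81 + 0.4*0.96*0.19 + 0.3*0.04*0.81 + 0.56*0.04*0.19
        = 0.038880 + 0.072960 + 0.009720 + 0.004256 = 0.125816
The terms with actual fire present sum to 0.013976, so
  P(actual fire | detector) = 0.013976 / 0.125816 ≈ 0.1111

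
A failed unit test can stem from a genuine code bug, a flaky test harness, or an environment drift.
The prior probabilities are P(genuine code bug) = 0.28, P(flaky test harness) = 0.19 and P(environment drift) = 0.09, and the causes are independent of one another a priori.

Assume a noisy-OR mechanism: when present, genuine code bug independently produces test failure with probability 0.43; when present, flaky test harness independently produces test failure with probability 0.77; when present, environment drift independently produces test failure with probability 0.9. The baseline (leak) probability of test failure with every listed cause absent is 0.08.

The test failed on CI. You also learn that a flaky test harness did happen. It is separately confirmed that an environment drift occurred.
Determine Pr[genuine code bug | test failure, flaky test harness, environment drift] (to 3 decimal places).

Pr[genuine code bug | test failure, flaky test harness, environment drift] ≈ 0.282

Under noisy-OR, P(test failure | causes) = 1 − (1−0.08)·∏(1−qᵢ) over the active causes.
For the numerator, keep only genuine code bug=true terms: 0.987939·0.28 = 0.276623
The normalizing constant is 0.97884·0.72 + 0.987939·0.28 = 0.981388
Posterior = 0.276623 / 0.981388 ≈ 0.282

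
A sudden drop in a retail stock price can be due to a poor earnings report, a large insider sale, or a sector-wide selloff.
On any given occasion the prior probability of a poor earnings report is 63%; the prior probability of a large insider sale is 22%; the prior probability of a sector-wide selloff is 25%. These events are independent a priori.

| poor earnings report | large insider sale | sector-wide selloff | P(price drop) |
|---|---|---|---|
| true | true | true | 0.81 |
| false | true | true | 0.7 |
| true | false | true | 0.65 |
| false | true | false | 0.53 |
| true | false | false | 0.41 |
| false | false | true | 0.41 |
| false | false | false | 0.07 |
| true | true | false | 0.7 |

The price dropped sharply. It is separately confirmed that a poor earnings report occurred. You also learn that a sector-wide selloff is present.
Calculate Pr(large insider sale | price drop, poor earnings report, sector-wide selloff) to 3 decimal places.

P(price drop | poor earnings report, sector-wide selloff) = 0.65*0.78 + 0.81*0.22 = 0.507000 + 0.178200 = 0.685200
Of this, 0.178200 comes from 0.81*0.22 (the large insider sale=true cases).
So P(large insider sale | price drop, poor earnings report, sector-wide selloff) = 0.178200/0.685200 ≈ 0.260.

Pr(large insider sale | price drop, poor earnings report, sector-wide selloff) ≈ 0.260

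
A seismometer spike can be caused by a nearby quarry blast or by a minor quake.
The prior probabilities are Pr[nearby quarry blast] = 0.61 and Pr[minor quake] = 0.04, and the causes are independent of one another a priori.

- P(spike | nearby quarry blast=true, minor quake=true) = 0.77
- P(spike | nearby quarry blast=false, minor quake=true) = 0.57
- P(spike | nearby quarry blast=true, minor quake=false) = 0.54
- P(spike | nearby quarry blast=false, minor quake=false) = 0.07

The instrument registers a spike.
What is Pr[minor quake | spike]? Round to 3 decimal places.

Pr[minor quake | spike] ≈ 0.075

For the numerator, keep only minor quake=true terms: 0.008892 + 0.018788 = 0.027680
Denominator P(spike): 0.07×0.39×0.96 + 0.57×0.39×0.04 + 0.54×0.61×0.96 + 0.77×0.61×0.04 = 0.370112
Posterior = 0.027680 / 0.370112 ≈ 0.075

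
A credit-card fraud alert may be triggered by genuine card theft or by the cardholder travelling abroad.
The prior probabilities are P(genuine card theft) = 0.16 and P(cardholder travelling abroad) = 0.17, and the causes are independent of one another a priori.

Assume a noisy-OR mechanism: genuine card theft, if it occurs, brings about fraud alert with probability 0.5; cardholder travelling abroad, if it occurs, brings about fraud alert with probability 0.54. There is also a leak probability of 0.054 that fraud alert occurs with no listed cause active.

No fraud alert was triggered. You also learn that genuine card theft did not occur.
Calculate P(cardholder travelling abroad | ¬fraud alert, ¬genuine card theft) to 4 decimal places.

P(cardholder travelling abroad | ¬fraud alert, ¬genuine card theft) ≈ 0.0861

Under noisy-OR, P(fraud alert | causes) = 1 − (1−0.054)·∏(1−qᵢ) over the active causes.
For the numerator, keep only cardholder travelling abroad=true terms: 0.43516·0.17 = 0.073977
Denominator P(¬fraud alert | ¬genuine card theft): 0.946·0.83 + 0.43516·0.17 = 0.859157
Posterior = 0.073977 / 0.859157 ≈ 0.0861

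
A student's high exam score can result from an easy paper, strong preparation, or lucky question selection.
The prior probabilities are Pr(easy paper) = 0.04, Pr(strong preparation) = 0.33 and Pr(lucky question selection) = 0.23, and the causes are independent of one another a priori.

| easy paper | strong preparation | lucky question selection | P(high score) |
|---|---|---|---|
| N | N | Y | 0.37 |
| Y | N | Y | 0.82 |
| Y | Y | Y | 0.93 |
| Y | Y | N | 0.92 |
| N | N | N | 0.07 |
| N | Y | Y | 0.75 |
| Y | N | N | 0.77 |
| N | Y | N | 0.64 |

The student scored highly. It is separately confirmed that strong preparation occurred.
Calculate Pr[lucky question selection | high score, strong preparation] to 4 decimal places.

Pr[lucky question selection | high score, strong preparation] ≈ 0.2578

P(high score | strong preparation) = 0.64*0.96*0.77 + 0.75*0.96*0.23 + 0.92*0.04*0.77 + 0.93*0.04*0.23 = 0.473088 + 0.165600 + 0.028336 + 0.008556 = 0.675580
Of this, 0.174156 comes from 0.165600 + 0.008556 (the lucky question selection=true cases).
So P(lucky question selection | high score, strong preparation) = 0.174156/0.675580 ≈ 0.2578.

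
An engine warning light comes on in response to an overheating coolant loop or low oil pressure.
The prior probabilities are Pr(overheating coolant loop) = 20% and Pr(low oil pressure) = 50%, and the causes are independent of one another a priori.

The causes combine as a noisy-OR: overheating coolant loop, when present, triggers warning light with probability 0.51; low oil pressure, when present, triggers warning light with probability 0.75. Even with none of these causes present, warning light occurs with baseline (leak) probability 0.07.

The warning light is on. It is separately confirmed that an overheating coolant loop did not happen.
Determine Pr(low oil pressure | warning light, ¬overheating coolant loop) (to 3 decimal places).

Pr(low oil pressure | warning light, ¬overheating coolant loop) ≈ 0.916

Under noisy-OR, P(warning light | causes) = 1 − (1−0.07)·∏(1−qᵢ) over the active causes.
For the numerator, keep only low oil pressure=true terms: 0.7675·0.5 = 0.383750
Normalizer over all consistent configurations: 0.07·0.5 + 0.7675·0.5 = 0.418750
P(low oil pressure | warning light, ¬overheating coolant loop) = 0.383750/0.418750 ≈ 0.916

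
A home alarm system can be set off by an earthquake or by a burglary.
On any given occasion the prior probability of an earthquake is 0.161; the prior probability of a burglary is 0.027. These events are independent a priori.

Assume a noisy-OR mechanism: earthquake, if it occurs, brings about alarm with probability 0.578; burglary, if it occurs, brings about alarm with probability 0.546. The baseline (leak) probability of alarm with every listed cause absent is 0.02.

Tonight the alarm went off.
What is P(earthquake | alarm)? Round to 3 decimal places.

P(earthquake | alarm) ≈ 0.767

Under noisy-OR, P(alarm | causes) = 1 − (1−0.02)·∏(1−qᵢ) over the active causes.
Numerator (weight on configurations with earthquake): 0.091868 + 0.003531 = 0.095399
Normalizer over all consistent configurations: 0.02*0.839*0.973 + 0.55508*0.839*0.027 + 0.58644*0.161*0.973 + 0.812244*0.161*0.027 = 0.124300
P(earthquake | alarm) = 0.095399/0.124300 ≈ 0.767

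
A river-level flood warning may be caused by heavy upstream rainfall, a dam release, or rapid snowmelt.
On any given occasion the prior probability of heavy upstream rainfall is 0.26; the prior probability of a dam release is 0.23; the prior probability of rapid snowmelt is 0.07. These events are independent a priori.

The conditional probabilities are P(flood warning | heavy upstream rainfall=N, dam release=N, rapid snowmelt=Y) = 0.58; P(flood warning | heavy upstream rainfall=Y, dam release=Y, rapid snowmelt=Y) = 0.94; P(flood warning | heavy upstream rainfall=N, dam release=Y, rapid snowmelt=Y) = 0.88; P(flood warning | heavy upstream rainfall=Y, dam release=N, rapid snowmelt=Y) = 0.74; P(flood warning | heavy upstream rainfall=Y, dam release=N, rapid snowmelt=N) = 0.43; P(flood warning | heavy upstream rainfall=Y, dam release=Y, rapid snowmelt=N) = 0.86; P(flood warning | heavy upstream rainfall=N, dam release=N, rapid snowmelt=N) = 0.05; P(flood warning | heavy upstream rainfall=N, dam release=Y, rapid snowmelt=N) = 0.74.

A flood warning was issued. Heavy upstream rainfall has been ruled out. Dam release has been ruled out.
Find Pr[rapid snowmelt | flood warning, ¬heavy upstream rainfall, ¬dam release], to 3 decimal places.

Pr[rapid snowmelt | flood warning, ¬heavy upstream rainfall, ¬dam release] ≈ 0.466

Numerator (weight on configurations with rapid snowmelt): 0.58×0.07 = 0.040600
Normalizer over all consistent configurations: 0.05×0.93 + 0.58×0.07 = 0.087100
Posterior = 0.040600 / 0.087100 ≈ 0.466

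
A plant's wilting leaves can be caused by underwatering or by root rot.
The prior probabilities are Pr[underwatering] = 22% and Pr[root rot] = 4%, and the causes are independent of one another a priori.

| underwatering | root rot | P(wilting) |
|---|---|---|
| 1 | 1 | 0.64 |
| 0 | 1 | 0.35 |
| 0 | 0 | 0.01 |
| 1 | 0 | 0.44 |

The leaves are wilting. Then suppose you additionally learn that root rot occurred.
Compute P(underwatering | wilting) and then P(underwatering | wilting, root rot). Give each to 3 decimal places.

By total probability over the 4 (underwatering, root rot) configurations:
  P(wilting) = 0.01*0.78*0.96 + 0.35*0.78*0.04 + 0.44*0.22*0.96 + 0.64*0.22*0.04
        = 0.007488 + 0.010920 + 0.092928 + 0.005632 = 0.116968
Configurations with underwatering contribute 0.098560, so
  P(underwatering | wilting) = 0.098560 / 0.116968 ≈ 0.843

Now condition on the additional information:
By total probability over both values of underwatering:
  P(wilting | root rot) = 0.35×0.78 + 0.64×0.22
        = 0.273000 + 0.140800 = 0.413800
Configurations with underwatering contribute 0.140800, so
  P(underwatering | wilting, root rot) = 0.140800 / 0.413800 ≈ 0.340
— root rot explains away the evidence for underwatering.

P(underwatering | wilting) ≈ 0.843; P(underwatering | wilting, root rot) ≈ 0.340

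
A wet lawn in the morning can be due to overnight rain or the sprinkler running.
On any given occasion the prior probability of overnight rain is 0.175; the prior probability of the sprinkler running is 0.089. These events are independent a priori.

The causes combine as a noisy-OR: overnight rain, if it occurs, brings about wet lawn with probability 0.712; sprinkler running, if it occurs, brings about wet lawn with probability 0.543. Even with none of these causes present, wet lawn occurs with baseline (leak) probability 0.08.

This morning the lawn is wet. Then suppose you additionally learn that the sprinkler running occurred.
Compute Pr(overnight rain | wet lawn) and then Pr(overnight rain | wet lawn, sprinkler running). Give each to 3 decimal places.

Pr(overnight rain | wet lawn) ≈ 0.560; Pr(overnight rain | wet lawn, sprinkler running) ≈ 0.243

Under noisy-OR, P(wet lawn | causes) = 1 − (1−0.08)·∏(1−qᵢ) over the active causes.
Weight on overnight rain=true, given the evidence: 0.117184 + 0.013689 = 0.130873
Normalizer over all consistent configurations: 0.08*0.825*0.911 + 0.57956*0.825*0.089 + 0.73504*0.175*0.911 + 0.878913*0.175*0.089 = 0.233553
P(overnight rain | wet lawn) = 0.130873/0.233553 ≈ 0.560

Now condition on the additional information:
For the numerator, keep only overnight rain=true terms: 0.878913*0.175 = 0.153810
Denominator P(wet lawn | sprinkler running): 0.57956*0.825 + 0.878913*0.175 = 0.631947
Posterior = 0.153810 / 0.631947 ≈ 0.243
This is intercausal reasoning (explaining away): once sprinkler running accounts for the wet lawn, overnight rain becomes less likely.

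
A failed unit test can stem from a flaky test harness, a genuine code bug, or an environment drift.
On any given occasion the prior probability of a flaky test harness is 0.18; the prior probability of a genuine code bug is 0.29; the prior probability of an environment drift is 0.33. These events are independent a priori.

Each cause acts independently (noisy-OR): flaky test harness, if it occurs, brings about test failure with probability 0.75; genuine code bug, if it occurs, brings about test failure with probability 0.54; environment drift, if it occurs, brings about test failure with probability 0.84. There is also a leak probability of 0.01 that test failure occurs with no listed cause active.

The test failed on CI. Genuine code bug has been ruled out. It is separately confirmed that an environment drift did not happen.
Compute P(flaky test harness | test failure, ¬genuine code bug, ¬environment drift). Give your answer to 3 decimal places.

P(flaky test harness | test failure, ¬genuine code bug, ¬environment drift) ≈ 0.943

Under noisy-OR, P(test failure | causes) = 1 − (1−0.01)·∏(1−qᵢ) over the active causes.
Sum P(test failure|·) weighted by the priors over both values of flaky test harness:
  P(test failure | ¬genuine code bug, ¬environment drift) = 0.01·0.82 + 0.7525·0.18
        = 0.008200 + 0.135450 = 0.143650
The terms with flaky test harness present sum to 0.135450, so
  P(flaky test harness | test failure, ¬genuine code bug, ¬environment drift) = 0.135450 / 0.143650 ≈ 0.943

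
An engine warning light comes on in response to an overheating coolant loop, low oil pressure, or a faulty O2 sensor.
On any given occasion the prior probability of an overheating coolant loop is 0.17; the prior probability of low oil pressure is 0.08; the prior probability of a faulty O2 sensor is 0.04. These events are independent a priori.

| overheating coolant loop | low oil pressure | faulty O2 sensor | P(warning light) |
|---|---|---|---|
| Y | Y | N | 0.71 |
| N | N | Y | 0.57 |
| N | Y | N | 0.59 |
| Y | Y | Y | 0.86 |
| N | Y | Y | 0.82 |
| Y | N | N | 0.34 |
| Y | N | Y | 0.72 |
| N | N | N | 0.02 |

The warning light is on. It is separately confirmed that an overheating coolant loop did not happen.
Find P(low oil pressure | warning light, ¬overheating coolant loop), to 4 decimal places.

Weight on low oil pressure=true, given the evidence: 0.045312 + 0.002624 = 0.047936
Normalizer over all consistent configurations: 0.02*0.92*0.96 + 0.57*0.92*0.04 + 0.59*0.08*0.96 + 0.82*0.08*0.04 = 0.086576
Posterior = 0.047936 / 0.086576 ≈ 0.5537

P(low oil pressure | warning light, ¬overheating coolant loop) ≈ 0.5537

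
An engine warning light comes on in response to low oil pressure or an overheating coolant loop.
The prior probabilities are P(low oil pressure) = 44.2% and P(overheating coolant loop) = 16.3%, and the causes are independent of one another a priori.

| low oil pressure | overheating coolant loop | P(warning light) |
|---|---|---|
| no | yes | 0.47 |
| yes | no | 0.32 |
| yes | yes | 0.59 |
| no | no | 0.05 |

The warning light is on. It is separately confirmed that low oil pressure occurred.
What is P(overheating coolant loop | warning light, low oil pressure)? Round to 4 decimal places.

Enumerate both values of overheating coolant loop and weight by the priors:
  P(warning light | low oil pressure) = 0.32·0.837 + 0.59·0.163
        = 0.267840 + 0.096170 = 0.364010
The terms with overheating coolant loop present sum to 0.096170, so
  P(overheating coolant loop | warning light, low oil pressure) = 0.096170 / 0.364010 ≈ 0.2642

P(overheating coolant loop | warning light, low oil pressure) ≈ 0.2642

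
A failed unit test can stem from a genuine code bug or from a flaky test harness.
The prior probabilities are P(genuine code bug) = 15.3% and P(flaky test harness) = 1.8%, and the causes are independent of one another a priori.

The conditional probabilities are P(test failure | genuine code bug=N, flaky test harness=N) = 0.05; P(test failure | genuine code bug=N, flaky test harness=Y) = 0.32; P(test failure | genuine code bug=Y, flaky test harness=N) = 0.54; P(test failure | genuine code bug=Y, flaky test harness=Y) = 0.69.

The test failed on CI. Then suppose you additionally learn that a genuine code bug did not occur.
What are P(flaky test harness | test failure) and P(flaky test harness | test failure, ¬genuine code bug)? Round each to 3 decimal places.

P(flaky test harness | test failure) ≈ 0.052; P(flaky test harness | test failure, ¬genuine code bug) ≈ 0.105

Sum P(test failure|·) weighted by the priors over the 4 (genuine code bug, flaky test harness) configurations:
  P(test failure) = 0.05×0.847×0.982 + 0.32×0.847×0.018 + 0.54×0.153×0.982 + 0.69×0.153×0.018
        = 0.041588 + 0.004879 + 0.081133 + 0.001900 = 0.129500
Keeping only the flaky test harness-present terms gives 0.006779, so
  P(flaky test harness | test failure) = 0.006779 / 0.129500 ≈ 0.052

Now also conditioning on genuine code bug≠true:
For the numerator, keep only flaky test harness=true terms: 0.32·0.018 = 0.005760
The normalizing constant is 0.05·0.982 + 0.32·0.018 = 0.054860
Posterior = 0.005760 / 0.054860 ≈ 0.105
With genuine code bug excluded, flaky test harness must carry more of the explanatory weight for the test failure.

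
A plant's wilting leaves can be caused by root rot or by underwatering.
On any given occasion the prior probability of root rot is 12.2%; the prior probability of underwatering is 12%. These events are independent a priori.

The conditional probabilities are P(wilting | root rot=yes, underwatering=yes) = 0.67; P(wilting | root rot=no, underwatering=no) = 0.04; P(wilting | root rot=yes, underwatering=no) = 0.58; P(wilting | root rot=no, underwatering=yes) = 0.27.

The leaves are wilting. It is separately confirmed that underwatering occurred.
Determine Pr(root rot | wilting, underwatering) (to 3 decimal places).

Weight on root rot=true, given the evidence: 0.67×0.122 = 0.081740
Denominator P(wilting | underwatering): 0.27×0.878 + 0.67×0.122 = 0.318800
P(root rot | wilting, underwatering) = 0.081740/0.318800 ≈ 0.256

Pr(root rot | wilting, underwatering) ≈ 0.256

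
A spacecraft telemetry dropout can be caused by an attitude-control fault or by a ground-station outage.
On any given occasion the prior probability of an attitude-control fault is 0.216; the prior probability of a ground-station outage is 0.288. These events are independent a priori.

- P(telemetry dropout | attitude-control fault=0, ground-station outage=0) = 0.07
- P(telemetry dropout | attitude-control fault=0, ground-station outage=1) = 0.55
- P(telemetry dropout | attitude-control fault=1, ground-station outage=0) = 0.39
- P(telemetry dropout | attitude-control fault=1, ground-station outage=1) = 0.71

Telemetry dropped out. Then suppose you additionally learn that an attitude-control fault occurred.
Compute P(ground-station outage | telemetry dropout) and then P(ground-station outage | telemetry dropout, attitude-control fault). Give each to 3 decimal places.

P(ground-station outage | telemetry dropout) ≈ 0.630; P(ground-station outage | telemetry dropout, attitude-control fault) ≈ 0.424

Sum P(telemetry dropout|·) weighted by the priors over the 4 (attitude-control fault, ground-station outage) configurations:
  P(telemetry dropout) = 0.07·0.784·0.712 + 0.55·0.784·0.288 + 0.39·0.216·0.712 + 0.71·0.216·0.288
        = 0.039075 + 0.124186 + 0.059979 + 0.044168 = 0.267408
The terms with ground-station outage present sum to 0.168354, so
  P(ground-station outage | telemetry dropout) = 0.168354 / 0.267408 ≈ 0.630

Now also conditioning on attitude-control fault=true:
P(telemetry dropout | attitude-control fault) = 0.39×0.712 + 0.71×0.288 = 0.277680 + 0.204480 = 0.482160
Of this, 0.204480 comes from 0.71×0.288 (the ground-station outage=true cases).
P(ground-station outage | telemetry dropout, attitude-control fault) = 0.204480 / 0.482160 ≈ 0.424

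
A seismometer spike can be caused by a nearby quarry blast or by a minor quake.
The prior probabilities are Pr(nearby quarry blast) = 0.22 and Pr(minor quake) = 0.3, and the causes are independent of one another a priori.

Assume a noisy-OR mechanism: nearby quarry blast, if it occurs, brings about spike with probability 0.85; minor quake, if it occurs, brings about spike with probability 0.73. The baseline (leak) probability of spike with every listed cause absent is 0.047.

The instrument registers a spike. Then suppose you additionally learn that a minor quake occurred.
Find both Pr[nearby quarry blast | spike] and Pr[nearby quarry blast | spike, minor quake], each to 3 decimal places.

Under noisy-OR, P(spike | causes) = 1 − (1−0.047)·∏(1−qᵢ) over the active causes.
For the numerator, keep only nearby quarry blast=true terms: 0.131986 + 0.063453 = 0.195439
Denominator P(spike): 0.047·0.78·0.7 + 0.74269·0.78·0.3 + 0.85705·0.22·0.7 + 0.961403·0.22·0.3 = 0.394890
Posterior = 0.195439 / 0.394890 ≈ 0.495

Now also conditioning on minor quake=true:
P(spike | minor quake) = 0.74269*0.78 + 0.961403*0.22 = 0.579298 + 0.211509 = 0.790807
Of this, 0.211509 comes from 0.961403*0.22 (the nearby quarry blast=true cases).
Hence the posterior is 0.211509/0.790807 ≈ 0.267.
Conditioning on minor quake lowers the posterior on nearby quarry blast: the classic explaining-away effect in a common-effect structure.

Pr[nearby quarry blast | spike] ≈ 0.495; Pr[nearby quarry blast | spike, minor quake] ≈ 0.267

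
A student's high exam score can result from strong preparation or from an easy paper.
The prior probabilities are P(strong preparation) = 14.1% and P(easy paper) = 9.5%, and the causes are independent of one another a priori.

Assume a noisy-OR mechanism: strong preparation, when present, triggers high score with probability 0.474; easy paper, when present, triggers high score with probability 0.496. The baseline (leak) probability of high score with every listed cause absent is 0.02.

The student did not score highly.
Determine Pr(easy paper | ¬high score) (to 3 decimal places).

Under noisy-OR, P(high score | causes) = 1 − (1−0.02)·∏(1−qᵢ) over the active causes.
P(¬high score) = 0.98·0.859·0.905 + 0.49392·0.859·0.095 + 0.51548·0.141·0.905 + 0.259802·0.141·0.095 = 0.761847 + 0.040306 + 0.065778 + 0.003480 = 0.871411
Of this, 0.043786 comes from 0.040306 + 0.003480 (the easy paper=true cases).
So P(easy paper | ¬high score) = 0.043786/0.871411 ≈ 0.050.

Pr(easy paper | ¬high score) ≈ 0.050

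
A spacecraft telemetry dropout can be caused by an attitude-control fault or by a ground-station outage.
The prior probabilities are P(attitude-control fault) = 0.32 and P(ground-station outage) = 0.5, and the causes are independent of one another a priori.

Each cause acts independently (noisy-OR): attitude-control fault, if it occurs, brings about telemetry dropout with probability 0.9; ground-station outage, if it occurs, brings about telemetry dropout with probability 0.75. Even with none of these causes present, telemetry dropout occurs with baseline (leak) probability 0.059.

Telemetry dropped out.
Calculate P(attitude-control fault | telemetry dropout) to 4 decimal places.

Under noisy-OR, P(telemetry dropout | causes) = 1 − (1−0.059)·∏(1−qᵢ) over the active causes.
P(telemetry dropout) = 0.059×0.68×0.5 + 0.76475×0.68×0.5 + 0.9059×0.32×0.5 + 0.976475×0.32×0.5 = 0.020060 + 0.260015 + 0.144944 + 0.156236 = 0.581255
Of this, 0.301180 comes from 0.144944 + 0.156236 (the attitude-control fault=true cases).
Hence the posterior is 0.301180/0.581255 ≈ 0.5182.

P(attitude-control fault | telemetry dropout) ≈ 0.5182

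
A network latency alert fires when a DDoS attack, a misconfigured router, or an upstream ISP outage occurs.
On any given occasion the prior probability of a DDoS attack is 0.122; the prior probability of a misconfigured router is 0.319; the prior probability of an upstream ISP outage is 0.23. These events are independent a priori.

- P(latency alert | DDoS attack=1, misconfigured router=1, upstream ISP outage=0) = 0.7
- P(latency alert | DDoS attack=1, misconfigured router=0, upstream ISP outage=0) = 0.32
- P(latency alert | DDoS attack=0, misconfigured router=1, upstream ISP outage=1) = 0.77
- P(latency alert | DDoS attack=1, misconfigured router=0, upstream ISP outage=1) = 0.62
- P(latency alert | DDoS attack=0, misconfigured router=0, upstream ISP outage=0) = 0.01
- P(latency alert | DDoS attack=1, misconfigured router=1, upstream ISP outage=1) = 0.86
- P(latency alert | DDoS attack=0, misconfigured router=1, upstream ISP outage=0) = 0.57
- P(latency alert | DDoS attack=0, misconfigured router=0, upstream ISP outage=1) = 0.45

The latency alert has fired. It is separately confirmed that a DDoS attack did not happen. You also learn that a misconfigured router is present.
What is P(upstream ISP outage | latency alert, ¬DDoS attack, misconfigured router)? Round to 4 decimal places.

P(latency alert | ¬DDoS attack, misconfigured router) = 0.57·0.77 + 0.77·0.23 = 0.438900 + 0.177100 = 0.616000
Restricting to configurations with upstream ISP outage present: 0.77·0.23 = 0.177100.
Hence the posterior is 0.177100/0.616000 ≈ 0.2875.

P(upstream ISP outage | latency alert, ¬DDoS attack, misconfigured router) ≈ 0.2875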